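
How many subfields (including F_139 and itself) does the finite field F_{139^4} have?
F_{139^4} has 3 subfields

The subfields of F_{p^n} are exactly the fields F_{p^d} for d | n (each is the fixed field of the unique index-d subgroup of Gal(F_{p^n}/F_p) ≅ Z/nZ). The divisors of n = 4 are {1, 2, 4}, giving 3 subfields: F_{139^1}, F_{139^2}, F_{139^4}.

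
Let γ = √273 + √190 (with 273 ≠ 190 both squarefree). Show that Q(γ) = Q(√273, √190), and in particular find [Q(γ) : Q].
[Q(γ) : Q] = 4 (equivalently, Q(γ) = Q(√273, √190))

Obviously Q(γ) ⊆ Q(√273, √190), and [Q(√273, √190):Q] = 4 (since 273, 190 are distinct squarefree integers > 1 with 51870 not a perfect square). To show equality we compute the minimal polynomial of γ. From γ = √273 + √190: γ^2 = 273 + 2√(51870) + 190 = 463 + 2√(51870), so γ^2 - 463 = 2√(51870); squaring, (γ^2 - 463)^2 = 4·51870, i.e. γ^4 - 926γ^2 + 214369 - 207480 = 0, i.e. γ^4 - 926γ^2 + 6889 = 0. So γ is a root of x^4 - 926x^2 + 6889. This polynomial is irreducible over Q: it has no rational root (each ±√273 ± √190 is irrational), and any factorization into two quadratics over Q would force √(51870) ∈ Q (pairing opposite roots) or √273, √190 ∈ Q (other pairings), all impossible. Hence [Q(γ):Q] = 4 = [Q(√273, √190):Q], so Q(γ) = Q(√273, √190).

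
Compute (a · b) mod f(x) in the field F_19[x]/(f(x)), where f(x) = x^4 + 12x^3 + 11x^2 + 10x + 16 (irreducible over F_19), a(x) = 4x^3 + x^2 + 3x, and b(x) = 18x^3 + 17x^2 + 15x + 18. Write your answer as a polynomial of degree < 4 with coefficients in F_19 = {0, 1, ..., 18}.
a · b ≡ 16x^3 + 15x^2 + 4x + 14 (mod f(x))

Multiply in F_19[x]: a(x)·b(x) = (4x^3 + x^2 + 3x)·(18x^3 + 17x^2 + 15x + 18) = 15x^6 + 10x^5 + 17x^4 + 5x^3 + 6x^2 + 16x. This has degree ≥ 4, so divide by f(x) over F_19: 15x^6 + 10x^5 + 17x^4 + 5x^3 + 6x^2 + 16x = (15x^2 + x + 11)·(x^4 + 12x^3 + 11x^2 + 10x + 16) + (16x^3 + 15x^2 + 4x + 14). Hence a·b ≡ 16x^3 + 15x^2 + 4x + 14 (mod f). (F_19[x]/(f) is a field with 19^4 = 130321 elements since f is irreducible of degree 4.)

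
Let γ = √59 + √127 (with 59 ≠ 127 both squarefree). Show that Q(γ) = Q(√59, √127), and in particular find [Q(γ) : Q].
[Q(γ) : Q] = 4 (equivalently, Q(γ) = Q(√59, √127))

Obviously Q(γ) ⊆ Q(√59, √127), and [Q(√59, √127):Q] = 4 (since 59, 127 are distinct squarefree integers > 1 with 7493 not a perfect square). To show equality we compute the minimal polynomial of γ. From γ = √59 + √127: γ^2 = 59 + 2√(7493) + 127 = 186 + 2√(7493), so γ^2 - 186 = 2√(7493); squaring, (γ^2 - 186)^2 = 4·7493, i.e. γ^4 - 372γ^2 + 34596 - 29972 = 0, i.e. γ^4 - 372γ^2 + 4624 = 0. So γ is a root of x^4 - 372x^2 + 4624. This polynomial is irreducible over Q: it has no rational root (each ±√59 ± √127 is irrational), and any factorization into two quadratics over Q would force √(7493) ∈ Q (pairing opposite roots) or √59, √127 ∈ Q (other pairings), all impossible. Hence [Q(γ):Q] = 4 = [Q(√59, √127):Q], so Q(γ) = Q(√59, √127).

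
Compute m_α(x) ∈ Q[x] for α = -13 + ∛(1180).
m_α(x) = x^3 + 39x^2 + 507x + 1017

Set β = α + 13 = ∛(1180), so β^3 = 1180. Then (α + 13)^3 - 1180 = 0, i.e. α is a root of g(x) = (x + 13)^3 - 1180 = x^3 + 39x^2 + 507x + 1017. Since g(x) = h(x + 13) where h(x) = x^3 - 1180, and h is irreducible over Q (because 1180 is not a perfect cube, so h has no rational root, and a monic cubic with no rational root is irreducible), g is also irreducible (irreducibility is preserved under the substitution x → x + 13). Hence m_α(x) = x^3 + 39x^2 + 507x + 1017.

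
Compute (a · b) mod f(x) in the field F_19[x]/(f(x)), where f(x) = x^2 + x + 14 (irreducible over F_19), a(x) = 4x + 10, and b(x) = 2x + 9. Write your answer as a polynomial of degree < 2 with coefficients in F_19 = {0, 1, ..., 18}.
a · b ≡ 10x + 16 (mod f(x))

Multiply in F_19[x]: a(x)·b(x) = (4x + 10)·(2x + 9) = 8x^2 + 18x + 14. This has degree ≥ 2, so divide by f(x) over F_19: 8x^2 + 18x + 14 = (8)·(x^2 + x + 14) + (10x + 16). Hence a·b ≡ 10x + 16 (mod f). (F_19[x]/(f) is a field with 19^2 = 361 elements since f is irreducible of degree 2.)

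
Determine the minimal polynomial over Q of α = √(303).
m_α(x) = x^2 - 303

α satisfies α^2 - 303 = 0, so x^2 - 303 annihilates α. Since d = 303 is squarefree and ≠ 1, it is not a perfect square in Q, so x^2 - 303 has no rational root and is therefore irreducible over Q (a degree-2 polynomial over a field is irreducible iff it has no root). Hence m_α(x) = x^2 - 303.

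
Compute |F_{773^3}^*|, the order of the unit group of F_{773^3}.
|F_{773^3}^*| = 461889916

F_{773^3} has 773^3 = 461889917 elements; its multiplicative group consists of all nonzero elements, so |F_{773^3}^*| = 461889917 - 1 = 461889916. (It is cyclic since any finite subgroup of the multiplicative group of a field is cyclic.)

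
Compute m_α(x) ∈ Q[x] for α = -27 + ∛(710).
m_α(x) = x^3 + 81x^2 + 2187x + 18973

Set β = α + 27 = ∛(710), so β^3 = 710. Then (α + 27)^3 - 710 = 0, i.e. α is a root of g(x) = (x + 27)^3 - 710 = x^3 + 81x^2 + 2187x + 18973. Since g(x) = h(x + 27) where h(x) = x^3 - 710, and h is irreducible over Q (because 710 is not a perfect cube, so h has no rational root, and a monic cubic with no rational root is irreducible), g is also irreducible (irreducibility is preserved under the substitution x → x + 27). Hence m_α(x) = x^3 + 81x^2 + 2187x + 18973.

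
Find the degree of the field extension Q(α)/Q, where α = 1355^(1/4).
[Q(α):Q] = 4

α is a root of x^4 - 1355. By Eisenstein's criterion at the prime p = 5 (which divides the constant term 1355 but p^2 = 25 does not, since 1355 is squarefree), x^4 - 1355 is irreducible over Q. Hence [Q(α):Q] = 4.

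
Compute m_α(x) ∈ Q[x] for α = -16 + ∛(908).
m_α(x) = x^3 + 48x^2 + 768x + 3188

Set β = α + 16 = ∛(908), so β^3 = 908. Then (α + 16)^3 - 908 = 0, i.e. α is a root of g(x) = (x + 16)^3 - 908 = x^3 + 48x^2 + 768x + 3188. Since g(x) = h(x + 16) where h(x) = x^3 - 908, and h is irreducible over Q (because 908 is not a perfect cube, so h has no rational root, and a monic cubic with no rational root is irreducible), g is also irreducible (irreducibility is preserved under the substitution x → x + 16). Hence m_α(x) = x^3 + 48x^2 + 768x + 3188.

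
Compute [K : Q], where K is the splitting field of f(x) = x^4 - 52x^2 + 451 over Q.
[K : Q] = 4

Solving the quadratic in x^2: x^2 = (52 ± √(52^2 - 4·451))/2 = (52 ± √900)/2 = (52 ± 30)/2, giving x^2 = 11 or x^2 = 41. So f(x) = (x^2 - 11)(x^2 - 41) and the roots of f are ±√11, ±√41. Hence the splitting field is K = Q(√11, √41). Since 11 and 41 are distinct squarefree integers > 1, their product 451 is not a perfect square, so √41 ∉ Q(√11). By the tower law [K:Q] = [Q(√11,√41):Q(√11)] · [Q(√11):Q] = 2 · 2 = 4.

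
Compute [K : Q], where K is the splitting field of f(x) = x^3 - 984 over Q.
[K : Q] = 6

The roots of x^3 - 984 are ∛984, ω∛984, ω^2∛984 where ω = e^(2πi/3) is a primitive cube root of unity, so K = Q(∛984, ω). Now [Q(∛984):Q] = 3 (since 984 is not a perfect cube, x^3 - 984 is irreducible) and [Q(ω):Q] = 2. Both 2 and 3 divide [K:Q], and [K:Q] ≤ 3·2 = 6, so [K:Q] = 6. (Equivalently: Q(∛984) ⊂ R but ω ∉ R, so [K : Q(∛984)] = 2.)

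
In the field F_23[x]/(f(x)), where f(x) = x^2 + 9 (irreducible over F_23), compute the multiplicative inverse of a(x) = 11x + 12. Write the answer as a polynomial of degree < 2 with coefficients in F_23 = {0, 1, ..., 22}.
a(x)^(-1) ≡ 14x + 14 (mod f(x))

Since f is irreducible over F_23, F_23[x]/(f) is a field and a(x) ≠ 0 has an inverse. Apply the extended Euclidean algorithm to f(x) and a(x) in F_23[x]: f(x) = (21x + 21)·a(x) + (10). The last nonzero remainder is the constant 10 = gcd(f, a) in F_23. Back-substituting through the division chain expresses 10 = s(x)·a(x) + t(x)·f(x) with s(x) ≡ 2x + 2 (mod f), so (2x + 2)·a(x) ≡ 10 (mod f). Multiplying by 10^(-1) ≡ 7 in F_23 gives a(x)^(-1) ≡ 7·(2x + 2) ≡ 14x + 14 (mod f). Check: (11x + 12)·(14x + 14) = 16x^2 + 7 ≡ 1 (mod x^2 + 9).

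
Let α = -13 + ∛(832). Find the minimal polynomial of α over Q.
m_α(x) = x^3 + 39x^2 + 507x + 1365

Set β = α + 13 = ∛(832), so β^3 = 832. Then (α + 13)^3 - 832 = 0, i.e. α is a root of g(x) = (x + 13)^3 - 832 = x^3 + 39x^2 + 507x + 1365. Since g(x) = h(x + 13) where h(x) = x^3 - 832, and h is irreducible over Q (because 832 is not a perfect cube, so h has no rational root, and a monic cubic with no rational root is irreducible), g is also irreducible (irreducibility is preserved under the substitution x → x + 13). Hence m_α(x) = x^3 + 39x^2 + 507x + 1365.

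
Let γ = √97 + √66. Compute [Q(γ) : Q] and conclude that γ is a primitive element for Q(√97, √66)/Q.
[Q(γ) : Q] = 4 (equivalently, Q(γ) = Q(√97, √66))

Obviously Q(γ) ⊆ Q(√97, √66), and [Q(√97, √66):Q] = 4 (since 97, 66 are distinct squarefree integers > 1 with 6402 not a perfect square). To show equality we compute the minimal polynomial of γ. From γ = √97 + √66: γ^2 = 97 + 2√(6402) + 66 = 163 + 2√(6402), so γ^2 - 163 = 2√(6402); squaring, (γ^2 - 163)^2 = 4·6402, i.e. γ^4 - 326γ^2 + 26569 - 25608 = 0, i.e. γ^4 - 326γ^2 + 961 = 0. So γ is a root of x^4 - 326x^2 + 961. This polynomial is irreducible over Q: it has no rational root (each ±√97 ± √66 is irrational), and any factorization into two quadratics over Q would force √(6402) ∈ Q (pairing opposite roots) or √97, √66 ∈ Q (other pairings), all impossible. Hence [Q(γ):Q] = 4 = [Q(√97, √66):Q], so Q(γ) = Q(√97, √66).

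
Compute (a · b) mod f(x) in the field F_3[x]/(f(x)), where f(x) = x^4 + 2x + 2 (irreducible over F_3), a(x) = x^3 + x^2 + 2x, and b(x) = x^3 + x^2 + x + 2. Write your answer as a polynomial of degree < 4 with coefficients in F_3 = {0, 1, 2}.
a · b ≡ x^2 + x + 1 (mod f(x))

Multiply in F_3[x]: a(x)·b(x) = (x^3 + x^2 + 2x)·(x^3 + x^2 + x + 2) = x^6 + 2x^5 + x^4 + 2x^3 + x^2 + x. This has degree ≥ 4, so divide by f(x) over F_3: x^6 + 2x^5 + x^4 + 2x^3 + x^2 + x = (x^2 + 2x + 1)·(x^4 + 2x + 2) + (x^2 + x + 1). Hence a·b ≡ x^2 + x + 1 (mod f). (F_3[x]/(f) is a field with 3^4 = 81 elements since f is irreducible of degree 4.)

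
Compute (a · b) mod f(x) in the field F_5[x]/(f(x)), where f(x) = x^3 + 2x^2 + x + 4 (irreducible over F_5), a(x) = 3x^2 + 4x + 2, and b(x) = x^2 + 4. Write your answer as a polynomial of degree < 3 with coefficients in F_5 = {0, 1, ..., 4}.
a · b ≡ x + 1 (mod f(x))

Multiply in F_5[x]: a(x)·b(x) = (3x^2 + 4x + 2)·(x^2 + 4) = 3x^4 + 4x^3 + 4x^2 + x + 3. This has degree ≥ 3, so divide by f(x) over F_5: 3x^4 + 4x^3 + 4x^2 + x + 3 = (3x + 3)·(x^3 + 2x^2 + x + 4) + (x + 1). Hence a·b ≡ x + 1 (mod f). (F_5[x]/(f) is a field with 5^3 = 125 elements since f is irreducible of degree 3.)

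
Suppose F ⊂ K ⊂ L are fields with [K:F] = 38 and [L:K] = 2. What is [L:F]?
[L:F] = 76

The tower law says that for any tower of field extensions F ⊂ K ⊂ L with finite degrees, [L:F] = [L:K] · [K:F]. Here this gives [L:F] = 2 · 38 = 76.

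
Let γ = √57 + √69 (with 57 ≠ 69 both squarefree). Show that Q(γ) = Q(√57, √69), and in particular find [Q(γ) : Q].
[Q(γ) : Q] = 4 (equivalently, Q(γ) = Q(√57, √69))

Obviously Q(γ) ⊆ Q(√57, √69), and [Q(√57, √69):Q] = 4 (since 57, 69 are distinct squarefree integers > 1 with 3933 not a perfect square). To show equality we compute the minimal polynomial of γ. From γ = √57 + √69: γ^2 = 57 + 2√(3933) + 69 = 126 + 2√(3933), so γ^2 - 126 = 2√(3933); squaring, (γ^2 - 126)^2 = 4·3933, i.e. γ^4 - 252γ^2 + 15876 - 15732 = 0, i.e. γ^4 - 252γ^2 + 144 = 0. So γ is a root of x^4 - 252x^2 + 144. This polynomial is irreducible over Q: it has no rational root (each ±√57 ± √69 is irrational), and any factorization into two quadratics over Q would force √(3933) ∈ Q (pairing opposite roots) or √57, √69 ∈ Q (other pairings), all impossible. Hence [Q(γ):Q] = 4 = [Q(√57, √69):Q], so Q(γ) = Q(√57, √69).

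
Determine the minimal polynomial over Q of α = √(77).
m_α(x) = x^2 - 77

α satisfies α^2 - 77 = 0, so x^2 - 77 annihilates α. Since d = 77 is squarefree and ≠ 1, it is not a perfect square in Q, so x^2 - 77 has no rational root and is therefore irreducible over Q (a degree-2 polynomial over a field is irreducible iff it has no root). Hence m_α(x) = x^2 - 77.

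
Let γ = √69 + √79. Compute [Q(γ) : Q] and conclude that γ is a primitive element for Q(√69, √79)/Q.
[Q(γ) : Q] = 4 (equivalently, Q(γ) = Q(√69, √79))

Obviously Q(γ) ⊆ Q(√69, √79), and [Q(√69, √79):Q] = 4 (since 69, 79 are distinct squarefree integers > 1 with 5451 not a perfect square). To show equality we compute the minimal polynomial of γ. From γ = √69 + √79: γ^2 = 69 + 2√(5451) + 79 = 148 + 2√(5451), so γ^2 - 148 = 2√(5451); squaring, (γ^2 - 148)^2 = 4·5451, i.e. γ^4 - 296γ^2 + 21904 - 21804 = 0, i.e. γ^4 - 296γ^2 + 100 = 0. So γ is a root of x^4 - 296x^2 + 100. This polynomial is irreducible over Q: it has no rational root (each ±√69 ± √79 is irrational), and any factorization into two quadratics over Q would force √(5451) ∈ Q (pairing opposite roots) or √69, √79 ∈ Q (other pairings), all impossible. Hence [Q(γ):Q] = 4 = [Q(√69, √79):Q], so Q(γ) = Q(√69, √79).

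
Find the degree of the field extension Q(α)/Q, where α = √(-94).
[Q(α):Q] = 2

[Q(α):Q] equals the degree of the minimal polynomial of α. Here α^2 = -94 and x^2 + 94 is irreducible (d = -94 is squarefree, ≠ 1, hence not a square), so deg(m_α) = 2. Thus [Q(α):Q] = 2.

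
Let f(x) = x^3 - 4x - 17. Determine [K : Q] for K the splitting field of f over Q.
[K : Q] = 6

By the rational root test, any rational root of the monic integer polynomial f(x) = x^3 - 4x - 17 must be an integer dividing the constant term -17, i.e. one of ±{1, 17}. Evaluating: f(1) = -20, f(-1) = -14, f(17) = 4828, f(-17) = -4862; none is 0, so f has no rational root and is therefore irreducible over Q (a cubic with no linear factor over a field is irreducible). For an irreducible cubic, the Galois group is A_3 or S_3 according as the discriminant disc(f) = -4a^3 - 27b^2 = -4·(-4)^3 - 27·(-17)^2 = -7547 is or is not a square in Q. Here disc(f) = -7547 is not a perfect square in Q, so the Galois group of f over Q is not contained in A_3 and must be all of S_3. The splitting field has degree |S_3| = 6 over Q, so [K : Q] = 6.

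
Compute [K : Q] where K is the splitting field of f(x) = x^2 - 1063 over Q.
[K : Q] = 2

f(x) = x^2 - 1063 factors as (x - √1063)(x + √1063). The splitting field is K = Q(√1063). Since 1063 is squarefree and > 1, it is not a perfect square, so x^2 - 1063 is irreducible over Q and [Q(√1063) : Q] = 2. Hence [K : Q] = 2.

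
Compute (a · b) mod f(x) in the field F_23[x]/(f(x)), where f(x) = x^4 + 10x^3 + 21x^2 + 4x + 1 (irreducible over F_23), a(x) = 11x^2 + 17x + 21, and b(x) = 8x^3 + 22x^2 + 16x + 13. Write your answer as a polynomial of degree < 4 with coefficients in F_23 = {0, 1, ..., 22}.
a · b ≡ 3x^3 + 4x^2 + 16x + 16 (mod f(x))

Multiply in F_23[x]: a(x)·b(x) = (11x^2 + 17x + 21)·(8x^3 + 22x^2 + 16x + 13) = 19x^5 + 10x^4 + 5x^3 + 3x^2 + 5x + 20. This has degree ≥ 4, so divide by f(x) over F_23: 19x^5 + 10x^4 + 5x^3 + 3x^2 + 5x + 20 = (19x + 4)·(x^4 + 10x^3 + 21x^2 + 4x + 1) + (3x^3 + 4x^2 + 16x + 16). Hence a·b ≡ 3x^3 + 4x^2 + 16x + 16 (mod f). (F_23[x]/(f) is a field with 23^4 = 279841 elements since f is irreducible of degree 4.)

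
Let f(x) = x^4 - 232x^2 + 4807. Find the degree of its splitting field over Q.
[K : Q] = 4

Solving the quadratic in x^2: x^2 = (232 ± √(232^2 - 4·4807))/2 = (232 ± √34596)/2 = (232 ± 186)/2, giving x^2 = 23 or x^2 = 209. So f(x) = (x^2 - 23)(x^2 - 209) and the roots of f are ±√23, ±√209. Hence the splitting field is K = Q(√23, √209). Since 23 and 209 are distinct squarefree integers > 1, their product 4807 is not a perfect square, so √209 ∉ Q(√23). By the tower law [K:Q] = [Q(√23,√209):Q(√23)] · [Q(√23):Q] = 2 · 2 = 4.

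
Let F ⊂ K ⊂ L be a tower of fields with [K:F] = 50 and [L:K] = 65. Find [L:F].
[L:F] = 3250

The tower law says that for any tower of field extensions F ⊂ K ⊂ L with finite degrees, [L:F] = [L:K] · [K:F]. Here this gives [L:F] = 65 · 50 = 3250.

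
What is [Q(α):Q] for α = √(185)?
[Q(α):Q] = 2

[Q(α):Q] equals the degree of the minimal polynomial of α. Here α^2 = 185 and x^2 - 185 is irreducible (d = 185 is squarefree, ≠ 1, hence not a square), so deg(m_α) = 2. Thus [Q(α):Q] = 2.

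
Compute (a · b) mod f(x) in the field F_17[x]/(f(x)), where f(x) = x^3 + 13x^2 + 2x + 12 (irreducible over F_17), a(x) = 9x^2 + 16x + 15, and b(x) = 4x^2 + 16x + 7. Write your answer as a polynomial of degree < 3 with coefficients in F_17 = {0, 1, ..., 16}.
a · b ≡ 15x^2 + 15x + 12 (mod f(x))

Multiply in F_17[x]: a(x)·b(x) = (9x^2 + 16x + 15)·(4x^2 + 16x + 7) = 2x^4 + 4x^3 + 5x^2 + 12x + 3. This has degree ≥ 3, so divide by f(x) over F_17: 2x^4 + 4x^3 + 5x^2 + 12x + 3 = (2x + 12)·(x^3 + 13x^2 + 2x + 12) + (15x^2 + 15x + 12). Hence a·b ≡ 15x^2 + 15x + 12 (mod f). (F_17[x]/(f) is a field with 17^3 = 4913 elements since f is irreducible of degree 3.)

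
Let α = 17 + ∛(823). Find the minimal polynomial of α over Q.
m_α(x) = x^3 - 51x^2 + 867x - 5736

Set β = α - 17 = ∛(823), so β^3 = 823. Then (α - 17)^3 - 823 = 0, i.e. α is a root of g(x) = (x - 17)^3 - 823 = x^3 - 51x^2 + 867x - 5736. Since g(x) = h(x - 17) where h(x) = x^3 - 823, and h is irreducible over Q (because 823 is not a perfect cube, so h has no rational root, and a monic cubic with no rational root is irreducible), g is also irreducible (irreducibility is preserved under the substitution x → x - 17). Hence m_α(x) = x^3 - 51x^2 + 867x - 5736.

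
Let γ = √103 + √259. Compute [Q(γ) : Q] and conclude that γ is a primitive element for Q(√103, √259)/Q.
[Q(γ) : Q] = 4 (equivalently, Q(γ) = Q(√103, √259))

Obviously Q(γ) ⊆ Q(√103, √259), and [Q(√103, √259):Q] = 4 (since 103, 259 are distinct squarefree integers > 1 with 26677 not a perfect square). To show equality we compute the minimal polynomial of γ. From γ = √103 + √259: γ^2 = 103 + 2√(26677) + 259 = 362 + 2√(26677), so γ^2 - 362 = 2√(26677); squaring, (γ^2 - 362)^2 = 4·26677, i.e. γ^4 - 724γ^2 + 131044 - 106708 = 0, i.e. γ^4 - 724γ^2 + 24336 = 0. So γ is a root of x^4 - 724x^2 + 24336. This polynomial is irreducible over Q: it has no rational root (each ±√103 ± √259 is irrational), and any factorization into two quadratics over Q would force √(26677) ∈ Q (pairing opposite roots) or √103, √259 ∈ Q (other pairings), all impossible. Hence [Q(γ):Q] = 4 = [Q(√103, √259):Q], so Q(γ) = Q(√103, √259).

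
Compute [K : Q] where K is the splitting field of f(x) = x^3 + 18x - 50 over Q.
[K : Q] = 6

By the rational root test, any rational root of the monic integer polynomial f(x) = x^3 + 18x - 50 must be an integer dividing the constant term -50, i.e. one of ±{1, 2, 5, 10, 25, 50}. Evaluating: f(1) = -31, f(-1) = -69, f(2) = -6, f(-2) = -94, f(5) = 165, f(-5) = -265, f(10) = 1130, f(-10) = -1230, f(25) = 16025, f(-25) = -16125, f(50) = 125850, f(-50) = -125950; none is 0, so f has no rational root and is therefore irreducible over Q (a cubic with no linear factor over a field is irreducible). For an irreducible cubic, the Galois group is A_3 or S_3 according as the discriminant disc(f) = -4a^3 - 27b^2 = -4·(18)^3 - 27·(-50)^2 = -90828 is or is not a square in Q. Here disc(f) = -90828 is not a perfect square in Q, so the Galois group of f over Q is not contained in A_3 and must be all of S_3. The splitting field has degree |S_3| = 6 over Q, so [K : Q] = 6.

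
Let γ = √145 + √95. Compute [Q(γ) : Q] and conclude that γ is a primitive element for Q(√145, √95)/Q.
[Q(γ) : Q] = 4 (equivalently, Q(γ) = Q(√145, √95))

Obviously Q(γ) ⊆ Q(√145, √95), and [Q(√145, √95):Q] = 4 (since 145, 95 are distinct squarefree integers > 1 with 13775 not a perfect square). To show equality we compute the minimal polynomial of γ. From γ = √145 + √95: γ^2 = 145 + 2√(13775) + 95 = 240 + 2√(13775), so γ^2 - 240 = 2√(13775); squaring, (γ^2 - 240)^2 = 4·13775, i.e. γ^4 - 480γ^2 + 57600 - 55100 = 0, i.e. γ^4 - 480γ^2 + 2500 = 0. So γ is a root of x^4 - 480x^2 + 2500. This polynomial is irreducible over Q: it has no rational root (each ±√145 ± √95 is irrational), and any factorization into two quadratics over Q would force √(13775) ∈ Q (pairing opposite roots) or √145, √95 ∈ Q (other pairings), all impossible. Hence [Q(γ):Q] = 4 = [Q(√145, √95):Q], so Q(γ) = Q(√145, √95).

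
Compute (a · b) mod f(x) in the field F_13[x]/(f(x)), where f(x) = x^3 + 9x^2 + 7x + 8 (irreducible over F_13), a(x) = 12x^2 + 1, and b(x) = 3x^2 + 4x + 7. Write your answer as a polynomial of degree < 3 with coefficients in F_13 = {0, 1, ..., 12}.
a · b ≡ 5x^2 + 10x + 5 (mod f(x))

Multiply in F_13[x]: a(x)·b(x) = (12x^2 + 1)·(3x^2 + 4x + 7) = 10x^4 + 9x^3 + 9x^2 + 4x + 7. This has degree ≥ 3, so divide by f(x) over F_13: 10x^4 + 9x^3 + 9x^2 + 4x + 7 = (10x + 10)·(x^3 + 9x^2 + 7x + 8) + (5x^2 + 10x + 5). Hence a·b ≡ 5x^2 + 10x + 5 (mod f). (F_13[x]/(f) is a field with 13^3 = 2197 elements since f is irreducible of degree 3.)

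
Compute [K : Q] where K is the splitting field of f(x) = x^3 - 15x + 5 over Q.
[K : Q] = 6

By the rational root test, any rational root of the monic integer polynomial f(x) = x^3 - 15x + 5 must be an integer dividing the constant term 5, i.e. one of ±{1, 5}. Evaluating: f(1) = -9, f(-1) = 19, f(5) = 55, f(-5) = -45; none is 0, so f has no rational root and is therefore irreducible over Q (a cubic with no linear factor over a field is irreducible). For an irreducible cubic, the Galois group is A_3 or S_3 according as the discriminant disc(f) = -4a^3 - 27b^2 = -4·(-15)^3 - 27·(5)^2 = 12825 is or is not a square in Q. Here disc(f) = 12825 is not a perfect square in Q, so the Galois group of f over Q is not contained in A_3 and must be all of S_3. The splitting field has degree |S_3| = 6 over Q, so [K : Q] = 6.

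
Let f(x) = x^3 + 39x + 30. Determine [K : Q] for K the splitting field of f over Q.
[K : Q] = 6

By the rational root test, any rational root of the monic integer polynomial f(x) = x^3 + 39x + 30 must be an integer dividing the constant term 30, i.e. one of ±{1, 2, 3, 5, 6, 10, 15, 30}. Evaluating: f(1) = 70, f(-1) = -10, f(2) = 116, f(-2) = -56, f(3) = 174, f(-3) = -114, f(5) = 350, f(-5) = -290, f(6) = 480, f(-6) = -420, f(10) = 1420, f(-10) = -1360, f(15) = 3990, f(-15) = -3930, f(30) = 28200, f(-30) = -28140; none is 0, so f has no rational root and is therefore irreducible over Q (a cubic with no linear factor over a field is irreducible). For an irreducible cubic, the Galois group is A_3 or S_3 according as the discriminant disc(f) = -4a^3 - 27b^2 = -4·(39)^3 - 27·(30)^2 = -261576 is or is not a square in Q. Here disc(f) = -261576 is not a perfect square in Q, so the Galois group of f over Q is not contained in A_3 and must be all of S_3. The splitting field has degree |S_3| = 6 over Q, so [K : Q] = 6.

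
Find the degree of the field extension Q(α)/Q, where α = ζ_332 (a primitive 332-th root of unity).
[Q(α):Q] = 164

The minimal polynomial of ζ_332 over Q is the 332-th cyclotomic polynomial Φ_332(x), which is irreducible over Q and has degree φ(332) = 164. Hence [Q(α):Q] = φ(332) = 164.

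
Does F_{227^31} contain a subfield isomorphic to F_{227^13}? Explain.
No: F_{227^13} is not a subfield of F_{227^31}

F_{p^m} embeds in F_{p^n} iff m | n. Here 13 ∤ 31 (since 31 = 2·13 + 5 with remainder 5 ≠ 0), so F_{227^13} is not a subfield of F_{227^31}. Equivalently: if it were, the tower law would give 13 = [F_{227^13}:F_227] dividing [F_{227^31}:F_227] = 31, contradiction.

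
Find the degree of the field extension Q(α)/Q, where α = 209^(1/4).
[Q(α):Q] = 4

α is a root of x^4 - 209. By Eisenstein's criterion at the prime p = 11 (which divides the constant term 209 but p^2 = 121 does not, since 209 is squarefree), x^4 - 209 is irreducible over Q. Hence [Q(α):Q] = 4.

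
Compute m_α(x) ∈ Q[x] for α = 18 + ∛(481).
m_α(x) = x^3 - 54x^2 + 972x - 6313

Set β = α - 18 = ∛(481), so β^3 = 481. Then (α - 18)^3 - 481 = 0, i.e. α is a root of g(x) = (x - 18)^3 - 481 = x^3 - 54x^2 + 972x - 6313. Since g(x) = h(x - 18) where h(x) = x^3 - 481, and h is irreducible over Q (because 481 is not a perfect cube, so h has no rational root, and a monic cubic with no rational root is irreducible), g is also irreducible (irreducibility is preserved under the substitution x → x - 18). Hence m_α(x) = x^3 - 54x^2 + 972x - 6313.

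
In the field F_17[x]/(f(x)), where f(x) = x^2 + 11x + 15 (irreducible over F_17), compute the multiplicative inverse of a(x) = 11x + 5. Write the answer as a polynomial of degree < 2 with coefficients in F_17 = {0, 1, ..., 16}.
a(x)^(-1) ≡ 16x + 8 (mod f(x))

Since f is irreducible over F_17, F_17[x]/(f) is a field and a(x) ≠ 0 has an inverse. Apply the extended Euclidean algorithm to f(x) and a(x) in F_17[x]: f(x) = (14x + 7)·a(x) + (14). The last nonzero remainder is the constant 14 = gcd(f, a) in F_17. Back-substituting through the division chain expresses 14 = s(x)·a(x) + t(x)·f(x) with s(x) ≡ 3x + 10 (mod f), so (3x + 10)·a(x) ≡ 14 (mod f). Multiplying by 14^(-1) ≡ 11 in F_17 gives a(x)^(-1) ≡ 11·(3x + 10) ≡ 16x + 8 (mod f). Check: (11x + 5)·(16x + 8) = 6x^2 + 15x + 6 ≡ 1 (mod x^2 + 11x + 15).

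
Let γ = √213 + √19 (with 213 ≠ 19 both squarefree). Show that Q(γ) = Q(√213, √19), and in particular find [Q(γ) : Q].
[Q(γ) : Q] = 4 (equivalently, Q(γ) = Q(√213, √19))

Obviously Q(γ) ⊆ Q(√213, √19), and [Q(√213, √19):Q] = 4 (since 213, 19 are distinct squarefree integers > 1 with 4047 not a perfect square). To show equality we compute the minimal polynomial of γ. From γ = √213 + √19: γ^2 = 213 + 2√(4047) + 19 = 232 + 2√(4047), so γ^2 - 232 = 2√(4047); squaring, (γ^2 - 232)^2 = 4·4047, i.e. γ^4 - 464γ^2 + 53824 - 16188 = 0, i.e. γ^4 - 464γ^2 + 37636 = 0. So γ is a root of x^4 - 464x^2 + 37636. This polynomial is irreducible over Q: it has no rational root (each ±√213 ± √19 is irrational), and any factorization into two quadratics over Q would force √(4047) ∈ Q (pairing opposite roots) or √213, √19 ∈ Q (other pairings), all impossible. Hence [Q(γ):Q] = 4 = [Q(√213, √19):Q], so Q(γ) = Q(√213, √19).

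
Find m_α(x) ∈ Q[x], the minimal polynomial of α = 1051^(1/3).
m_α(x) = x^3 - 1051

α satisfies α^3 = 1051, so x^3 - 1051 annihilates α. By the rational root test, a rational root p/q (in lowest terms) of x^3 - 1051 would satisfy p^3 = 1051 q^3, forcing q = 1 and p^3 = 1051; but 1051 is not a perfect cube, contradiction. A monic cubic over Q with no rational root is irreducible (any nontrivial factorization would include a linear factor). Hence x^3 - 1051 is the minimal polynomial of α, and in particular [Q(α):Q] = 3.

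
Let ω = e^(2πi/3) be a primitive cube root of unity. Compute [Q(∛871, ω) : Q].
[Q(∛871, ω) : Q] = 6

[Q(∛871):Q] = 3 (min poly x^3 - 871, irreducible since 871 is not a perfect cube). [Q(ω):Q] = 2 (min poly x^2 + x + 1). Since Q(∛871) ⊂ R and ω ∉ R, we have ω ∉ Q(∛871), so x^2 + x + 1 remains irreducible over Q(∛871) and [Q(∛871, ω) : Q(∛871)] = 2. By the tower law, [Q(∛871, ω) : Q] = 3 · 2 = 6. (In fact Q(∛871, ω) is the splitting field of x^3 - 871 over Q.)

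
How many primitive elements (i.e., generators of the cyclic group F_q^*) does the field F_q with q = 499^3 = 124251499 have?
There are φ(124251498) = 34750944 primitive elements

F_q^* is cyclic of order q - 1 = 124251498. A cyclic group of order m has exactly φ(m) generators. Here m = 124251498 = 2 · 3^2 · 7 · 83 · 109^2, so the number of primitive elements is φ(124251498) = 34750944.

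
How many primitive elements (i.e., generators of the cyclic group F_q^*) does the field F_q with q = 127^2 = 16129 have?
There are φ(16128) = 4608 primitive elements

F_q^* is cyclic of order q - 1 = 16128. A cyclic group of order m has exactly φ(m) generators. Here m = 16128 = 2^8 · 3^2 · 7, so the number of primitive elements is φ(16128) = 4608.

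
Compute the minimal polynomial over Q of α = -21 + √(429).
m_α(x) = x^2 + 42x + 12

From α + 21 = √(429), squaring gives (α + 21)^2 = 429, i.e. α^2 + 42α + 441 = 429, so α^2 + 42α + 12 = 0. The discriminant of x^2 + 42x + 12 is (42)^2 - 4·(12) = 1764 - 48 = 1716, and 4·(429) is not a perfect square in Q since 429 is squarefree and ≠ 1. Hence x^2 + 42x + 12 is irreducible over Q and is the minimal polynomial of α.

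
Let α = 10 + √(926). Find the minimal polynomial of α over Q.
m_α(x) = x^2 - 20x - 826

From α - 10 = √(926), squaring gives (α - 10)^2 = 926, i.e. α^2 - 20α + 100 = 926, so α^2 - 20α - 826 = 0. The discriminant of x^2 - 20x - 826 is (-20)^2 - 4·(-826) = 400 + 3304 = 3704, and 4·(926) is not a perfect square in Q since 926 is squarefree and ≠ 1. Hence x^2 - 20x - 826 is irreducible over Q and is the minimal polynomial of α.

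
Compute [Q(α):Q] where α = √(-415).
[Q(α):Q] = 2

[Q(α):Q] equals the degree of the minimal polynomial of α. Here α^2 = -415 and x^2 + 415 is irreducible (d = -415 is squarefree, ≠ 1, hence not a square), so deg(m_α) = 2. Thus [Q(α):Q] = 2.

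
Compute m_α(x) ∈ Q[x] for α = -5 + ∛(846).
m_α(x) = x^3 + 15x^2 + 75x - 721

Set β = α + 5 = ∛(846), so β^3 = 846. Then (α + 5)^3 - 846 = 0, i.e. α is a root of g(x) = (x + 5)^3 - 846 = x^3 + 15x^2 + 75x - 721. Since g(x) = h(x + 5) where h(x) = x^3 - 846, and h is irreducible over Q (because 846 is not a perfect cube, so h has no rational root, and a monic cubic with no rational root is irreducible), g is also irreducible (irreducibility is preserved under the substitution x → x + 5). Hence m_α(x) = x^3 + 15x^2 + 75x - 721.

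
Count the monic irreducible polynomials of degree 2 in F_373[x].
There are 69378 monic irreducible polynomials of degree 2 over F_373

Each element of F_{373^2} that lies in no proper subfield is a root of exactly one monic irreducible of degree 2 over F_373, and each such polynomial has 2 distinct roots in F_{373^2}. By Möbius inversion the count is N_373(2) = (1/2) Σ_{d|2} μ(2/d) · 373^d = (1/2)(μ(2)·373^1 + μ(1)·373^2) = 138756/2 = 69378.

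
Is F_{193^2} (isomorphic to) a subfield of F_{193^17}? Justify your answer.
No: F_{193^2} is not a subfield of F_{193^17}

F_{p^m} embeds in F_{p^n} iff m | n. Here 2 ∤ 17 (since 17 = 8·2 + 1 with remainder 1 ≠ 0), so F_{193^2} is not a subfield of F_{193^17}. Equivalently: if it were, the tower law would give 2 = [F_{193^2}:F_193] dividing [F_{193^17}:F_193] = 17, contradiction.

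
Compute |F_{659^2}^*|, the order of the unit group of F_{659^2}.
|F_{659^2}^*| = 434280

F_{659^2} has 659^2 = 434281 elements; its multiplicative group consists of all nonzero elements, so |F_{659^2}^*| = 434281 - 1 = 434280. (It is cyclic since any finite subgroup of the multiplicative group of a field is cyclic.)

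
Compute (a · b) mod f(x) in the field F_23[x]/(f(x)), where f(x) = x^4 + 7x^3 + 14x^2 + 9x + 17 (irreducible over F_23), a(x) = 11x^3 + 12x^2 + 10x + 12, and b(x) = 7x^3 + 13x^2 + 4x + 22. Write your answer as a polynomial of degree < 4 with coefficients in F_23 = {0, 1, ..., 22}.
a · b ≡ 21x^3 + 14x^2 + 19x + 10 (mod f(x))

Multiply in F_23[x]: a(x)·b(x) = (11x^3 + 12x^2 + 10x + 12)·(7x^3 + 13x^2 + 4x + 22) = 8x^6 + 20x^5 + 17x^4 + 21x^3 + 15x + 11. This has degree ≥ 4, so divide by f(x) over F_23: 8x^6 + 20x^5 + 17x^4 + 21x^3 + 15x + 11 = (8x^2 + 10x + 19)·(x^4 + 7x^3 + 14x^2 + 9x + 17) + (21x^3 + 14x^2 + 19x + 10). Hence a·b ≡ 21x^3 + 14x^2 + 19x + 10 (mod f). (F_23[x]/(f) is a field with 23^4 = 279841 elements since f is irreducible of degree 4.)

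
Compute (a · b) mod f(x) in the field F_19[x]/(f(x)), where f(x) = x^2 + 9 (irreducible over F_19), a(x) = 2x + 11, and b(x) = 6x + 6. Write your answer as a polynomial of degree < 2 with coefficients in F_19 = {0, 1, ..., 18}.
a · b ≡ 2x + 15 (mod f(x))

Multiply in F_19[x]: a(x)·b(x) = (2x + 11)·(6x + 6) = 12x^2 + 2x + 9. This has degree ≥ 2, so divide by f(x) over F_19: 12x^2 + 2x + 9 = (12)·(x^2 + 9) + (2x + 15). Hence a·b ≡ 2x + 15 (mod f). (F_19[x]/(f) is a field with 19^2 = 361 elements since f is irreducible of degree 2.)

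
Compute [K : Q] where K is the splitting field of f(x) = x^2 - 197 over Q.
[K : Q] = 2

f(x) = x^2 - 197 factors as (x - √197)(x + √197). The splitting field is K = Q(√197). Since 197 is squarefree and > 1, it is not a perfect square, so x^2 - 197 is irreducible over Q and [Q(√197) : Q] = 2. Hence [K : Q] = 2.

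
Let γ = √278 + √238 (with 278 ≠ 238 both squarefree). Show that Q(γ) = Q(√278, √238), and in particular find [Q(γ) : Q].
[Q(γ) : Q] = 4 (equivalently, Q(γ) = Q(√278, √238))

Obviously Q(γ) ⊆ Q(√278, √238), and [Q(√278, √238):Q] = 4 (since 278, 238 are distinct squarefree integers > 1 with 66164 not a perfect square). To show equality we compute the minimal polynomial of γ. From γ = √278 + √238: γ^2 = 278 + 2√(66164) + 238 = 516 + 2√(66164), so γ^2 - 516 = 2√(66164); squaring, (γ^2 - 516)^2 = 4·66164, i.e. γ^4 - 1032γ^2 + 266256 - 264656 = 0, i.e. γ^4 - 1032γ^2 + 1600 = 0. So γ is a root of x^4 - 1032x^2 + 1600. This polynomial is irreducible over Q: it has no rational root (each ±√278 ± √238 is irrational), and any factorization into two quadratics over Q would force √(66164) ∈ Q (pairing opposite roots) or √278, √238 ∈ Q (other pairings), all impossible. Hence [Q(γ):Q] = 4 = [Q(√278, √238):Q], so Q(γ) = Q(√278, √238).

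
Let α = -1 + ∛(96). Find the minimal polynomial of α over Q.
m_α(x) = x^3 + 3x^2 + 3x - 95

Set β = α + 1 = ∛(96), so β^3 = 96. Then (α + 1)^3 - 96 = 0, i.e. α is a root of g(x) = (x + 1)^3 - 96 = x^3 + 3x^2 + 3x - 95. Since g(x) = h(x + 1) where h(x) = x^3 - 96, and h is irreducible over Q (because 96 is not a perfect cube, so h has no rational root, and a monic cubic with no rational root is irreducible), g is also irreducible (irreducibility is preserved under the substitution x → x + 1). Hence m_α(x) = x^3 + 3x^2 + 3x - 95.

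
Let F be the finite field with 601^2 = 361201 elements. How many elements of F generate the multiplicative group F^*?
There are φ(361200) = 80640 primitive elements

F_q^* is cyclic of order q - 1 = 361200. A cyclic group of order m has exactly φ(m) generators. Here m = 361200 = 2^4 · 3 · 5^2 · 7 · 43, so the number of primitive elements is φ(361200) = 80640.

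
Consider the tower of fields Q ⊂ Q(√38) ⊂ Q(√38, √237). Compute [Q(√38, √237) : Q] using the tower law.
[Q(√38, √237) : Q] = 4

[Q(√38):Q] = 2 (min poly x^2 - 38, irreducible since 38 is squarefree > 1). For the top step, suppose √237 ∈ Q(√38), say √237 = c + d√38 with c, d ∈ Q. Squaring: 237 = c^2 + 38d^2 + 2cd√38. Since √38 ∉ Q this forces 2cd = 0. If d = 0 then √237 = c ∈ Q, contradicting 237 squarefree > 1. If c = 0 then 237 = 38d^2, so 38·237 = (38d)^2 is a perfect square in Q — but 38·237 = 9006 is not a perfect square (since 38 and 237 are distinct squarefree integers). Contradiction. Hence √237 ∉ Q(√38), so x^2 - 237 stays irreducible over Q(√38) and [Q(√38, √237) : Q(√38)] = 2. By the tower law, [Q(√38, √237) : Q] = 2 · 2 = 4.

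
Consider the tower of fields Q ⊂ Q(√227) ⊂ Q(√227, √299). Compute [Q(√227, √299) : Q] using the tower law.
[Q(√227, √299) : Q] = 4

[Q(√227):Q] = 2 (min poly x^2 - 227, irreducible since 227 is squarefree > 1). For the top step, suppose √299 ∈ Q(√227), say √299 = c + d√227 with c, d ∈ Q. Squaring: 299 = c^2 + 227d^2 + 2cd√227. Since √227 ∉ Q this forces 2cd = 0. If d = 0 then √299 = c ∈ Q, contradicting 299 squarefree > 1. If c = 0 then 299 = 227d^2, so 227·299 = (227d)^2 is a perfect square in Q — but 227·299 = 67873 is not a perfect square (since 227 and 299 are distinct squarefree integers). Contradiction. Hence √299 ∉ Q(√227), so x^2 - 299 stays irreducible over Q(√227) and [Q(√227, √299) : Q(√227)] = 2. By the tower law, [Q(√227, √299) : Q] = 2 · 2 = 4.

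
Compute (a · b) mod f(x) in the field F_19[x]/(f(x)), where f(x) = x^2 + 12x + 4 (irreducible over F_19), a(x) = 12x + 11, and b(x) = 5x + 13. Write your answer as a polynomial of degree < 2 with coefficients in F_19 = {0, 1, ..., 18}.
a · b ≡ 4x + 17 (mod f(x))

Multiply in F_19[x]: a(x)·b(x) = (12x + 11)·(5x + 13) = 3x^2 + 2x + 10. This has degree ≥ 2, so divide by f(x) over F_19: 3x^2 + 2x + 10 = (3)·(x^2 + 12x + 4) + (4x + 17). Hence a·b ≡ 4x + 17 (mod f). (F_19[x]/(f) is a field with 19^2 = 361 elements since f is irreducible of degree 2.)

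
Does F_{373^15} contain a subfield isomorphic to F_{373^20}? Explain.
No: F_{373^20} is not a subfield of F_{373^15}

F_{p^m} embeds in F_{p^n} iff m | n. Here 20 ∤ 15 (since 15 = 0·20 + 15 with remainder 15 ≠ 0), so F_{373^20} is not a subfield of F_{373^15}. Equivalently: if it were, the tower law would give 20 = [F_{373^20}:F_373] dividing [F_{373^15}:F_373] = 15, contradiction.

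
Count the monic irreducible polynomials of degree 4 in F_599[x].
There are 32184449700 monic irreducible polynomials of degree 4 over F_599

Each element of F_{599^4} that lies in no proper subfield is a root of exactly one monic irreducible of degree 4 over F_599, and each such polynomial has 4 distinct roots in F_{599^4}. By Möbius inversion the count is N_599(4) = (1/4) Σ_{d|4} μ(4/d) · 599^d = (1/4)(μ(4)·599^1 + μ(2)·599^2 + μ(1)·599^4) = 128737798800/4 = 32184449700.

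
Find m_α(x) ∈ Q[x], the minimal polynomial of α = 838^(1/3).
m_α(x) = x^3 - 838

α satisfies α^3 = 838, so x^3 - 838 annihilates α. By the rational root test, a rational root p/q (in lowest terms) of x^3 - 838 would satisfy p^3 = 838 q^3, forcing q = 1 and p^3 = 838; but 838 is not a perfect cube, contradiction. A monic cubic over Q with no rational root is irreducible (any nontrivial factorization would include a linear factor). Hence x^3 - 838 is the minimal polynomial of α, and in particular [Q(α):Q] = 3.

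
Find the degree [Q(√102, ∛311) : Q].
[Q(√102, ∛311) : Q] = 6

Let L = Q(√102, ∛311). Since Q(√102) ⊂ L and [Q(√102):Q] = 2, the tower law gives 2 | [L:Q]. Likewise Q(∛311) ⊂ L with [Q(∛311):Q] = 3 (because 311 is not a perfect cube), so 3 | [L:Q]. As gcd(2,3) = 1, [L:Q] is divisible by 6. Conversely L is generated over Q by √102 and ∛311, so [L:Q] ≤ 2·3 = 6. Therefore [Q(√102, ∛311) : Q] = 6.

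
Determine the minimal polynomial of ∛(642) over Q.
m_α(x) = x^3 - 642

α satisfies α^3 = 642, so x^3 - 642 annihilates α. By the rational root test, a rational root p/q (in lowest terms) of x^3 - 642 would satisfy p^3 = 642 q^3, forcing q = 1 and p^3 = 642; but 642 is not a perfect cube, contradiction. A monic cubic over Q with no rational root is irreducible (any nontrivial factorization would include a linear factor). Hence x^3 - 642 is the minimal polynomial of α, and in particular [Q(α):Q] = 3.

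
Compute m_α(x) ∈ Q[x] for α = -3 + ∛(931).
m_α(x) = x^3 + 9x^2 + 27x - 904

Set β = α + 3 = ∛(931), so β^3 = 931. Then (α + 3)^3 - 931 = 0, i.e. α is a root of g(x) = (x + 3)^3 - 931 = x^3 + 9x^2 + 27x - 904. Since g(x) = h(x + 3) where h(x) = x^3 - 931, and h is irreducible over Q (because 931 is not a perfect cube, so h has no rational root, and a monic cubic with no rational root is irreducible), g is also irreducible (irreducibility is preserved under the substitution x → x + 3). Hence m_α(x) = x^3 + 9x^2 + 27x - 904.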